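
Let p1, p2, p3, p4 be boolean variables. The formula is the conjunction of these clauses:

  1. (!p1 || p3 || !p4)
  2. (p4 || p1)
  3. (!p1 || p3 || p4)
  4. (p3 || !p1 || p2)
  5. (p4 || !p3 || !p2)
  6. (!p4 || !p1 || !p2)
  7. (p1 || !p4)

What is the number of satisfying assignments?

2

Satisfying assignments:
  p1=1 p2=0 p3=1 p4=0
  p1=1 p2=0 p3=1 p4=1
That's 2 in total.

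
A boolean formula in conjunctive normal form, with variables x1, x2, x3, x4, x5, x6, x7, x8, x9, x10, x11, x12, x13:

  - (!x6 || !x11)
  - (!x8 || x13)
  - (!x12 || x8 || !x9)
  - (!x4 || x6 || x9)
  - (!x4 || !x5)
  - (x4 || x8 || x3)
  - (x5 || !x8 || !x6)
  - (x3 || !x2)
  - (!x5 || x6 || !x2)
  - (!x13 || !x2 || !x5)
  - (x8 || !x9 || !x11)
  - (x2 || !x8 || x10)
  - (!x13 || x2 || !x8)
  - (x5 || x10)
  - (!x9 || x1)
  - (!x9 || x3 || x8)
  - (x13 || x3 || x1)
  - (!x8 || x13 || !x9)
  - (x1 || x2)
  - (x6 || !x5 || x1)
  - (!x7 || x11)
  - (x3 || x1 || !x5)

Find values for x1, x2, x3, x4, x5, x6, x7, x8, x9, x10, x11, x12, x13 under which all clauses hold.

x1 = 0, x2 = 1, x3 = 1, x4 = 0, x5 = 0, x6 = 0, x7 = 0, x8 = 0, x9 = 0, x10 = 1, x11 = 0, x12 = 0, x13 = 0

Pure literal: x3 appears only positively; assign x3 = True.
x7 occurs only negated in the remaining clauses — set x7 = False.
Branch on x1: take x1 = False.
  then x9 is forced to False.
  then x2 is forced to True.
The remaining clauses are satisfied by x4 = False, x5 = False, x6 = False, x8 = False, x10 = True, x11 = False, x12 = False, x13 = False.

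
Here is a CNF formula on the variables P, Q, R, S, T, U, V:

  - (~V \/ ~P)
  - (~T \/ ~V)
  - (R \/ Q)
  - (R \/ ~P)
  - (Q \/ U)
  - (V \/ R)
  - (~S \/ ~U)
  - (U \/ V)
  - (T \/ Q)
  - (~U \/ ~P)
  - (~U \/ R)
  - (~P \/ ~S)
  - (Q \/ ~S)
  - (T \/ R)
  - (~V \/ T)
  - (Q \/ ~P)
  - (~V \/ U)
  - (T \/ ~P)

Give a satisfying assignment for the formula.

P=F, Q=F, R=T, S=F, T=T, U=T, V=F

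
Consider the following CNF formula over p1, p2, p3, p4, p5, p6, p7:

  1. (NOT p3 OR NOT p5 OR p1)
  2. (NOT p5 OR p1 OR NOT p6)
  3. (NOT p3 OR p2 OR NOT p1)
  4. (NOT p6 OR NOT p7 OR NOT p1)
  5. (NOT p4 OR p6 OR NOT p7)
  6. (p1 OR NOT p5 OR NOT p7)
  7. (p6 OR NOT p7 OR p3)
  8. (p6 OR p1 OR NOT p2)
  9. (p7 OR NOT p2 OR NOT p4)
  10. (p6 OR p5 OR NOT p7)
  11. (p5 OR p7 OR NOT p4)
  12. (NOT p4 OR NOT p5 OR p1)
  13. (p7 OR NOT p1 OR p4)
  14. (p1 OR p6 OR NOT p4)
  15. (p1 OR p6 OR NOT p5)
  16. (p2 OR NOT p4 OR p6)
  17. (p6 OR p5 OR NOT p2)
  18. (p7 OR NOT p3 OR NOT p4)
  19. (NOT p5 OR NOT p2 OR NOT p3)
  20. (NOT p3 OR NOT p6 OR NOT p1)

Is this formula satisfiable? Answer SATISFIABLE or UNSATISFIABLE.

Branch on p1: take p1 = False.
Try p2 = True.
  then p6 is forced to True.
  then p5 is forced to False.
Set p3 = True and propagate.
For the remaining variables, p4 = False, p7 = False works.
Every clause has at least one true literal under this assignment.
So p1=False, p2=True, p3=True, p4=False, p5=False, p6=True, p7=False is a satisfying assignment.

SATISFIABLE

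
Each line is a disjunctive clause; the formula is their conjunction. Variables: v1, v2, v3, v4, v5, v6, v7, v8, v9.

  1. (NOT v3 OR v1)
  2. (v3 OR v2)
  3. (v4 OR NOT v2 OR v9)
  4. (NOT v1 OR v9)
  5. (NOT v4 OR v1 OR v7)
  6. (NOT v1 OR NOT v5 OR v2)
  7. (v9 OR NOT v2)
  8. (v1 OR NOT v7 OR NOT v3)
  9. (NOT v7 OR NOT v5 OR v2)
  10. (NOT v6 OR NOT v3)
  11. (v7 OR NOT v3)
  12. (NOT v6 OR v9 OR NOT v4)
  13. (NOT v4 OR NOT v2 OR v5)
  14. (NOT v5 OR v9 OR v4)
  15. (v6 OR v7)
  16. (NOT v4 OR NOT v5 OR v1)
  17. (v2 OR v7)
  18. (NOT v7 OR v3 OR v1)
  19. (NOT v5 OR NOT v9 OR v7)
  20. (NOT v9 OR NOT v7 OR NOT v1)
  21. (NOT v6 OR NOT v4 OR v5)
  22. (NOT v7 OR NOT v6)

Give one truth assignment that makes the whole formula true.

Set v1 = False and propagate.
  then v3 is forced to False.
  then v2 is forced to True.
  then v9 is forced to True.
  then v7 is forced to False.
  then v4 is forced to False.
  then v6 is forced to True.
  then v5 is forced to False.
v8 is now unconstrained; take v8 = False.
Every clause has at least one true literal under this assignment.
Check each clause:
  1. (NOT v3 OR v1) — NOT v3 is true.
  2. (v3 OR v2) — v2 is true.
  3. (v4 OR NOT v2 OR v9) — v9 is true.
  4. (v9 OR NOT v1) — v9 is true.
  5. (v7 OR NOT v4 OR v1) — NOT v4 is true.
  6. (v2 OR NOT v1 OR NOT v5) — v2 is true.
  7. (NOT v2 OR v9) — v9 is true.
  8. (v1 OR NOT v3 OR NOT v7) — NOT v7 is true.
  9. (v2 OR NOT v7 OR NOT v5) — NOT v7 is true.
  10. (NOT v3 OR NOT v6) — NOT v3 is true.
  11. (v7 OR NOT v3) — NOT v3 is true.
  12. (v9 OR NOT v4 OR NOT v6) — v9 is true.
  13. (NOT v4 OR v5 OR NOT v2) — NOT v4 is true.
  14. (NOT v5 OR v9 OR v4) — v9 is true.
  15. (v7 OR v6) — v6 is true.
  16. (NOT v4 OR NOT v5 OR v1) — NOT v5 is true.
  17. (v2 OR v7) — v2 is true.
  18. (v1 OR NOT v7 OR v3) — NOT v7 is true.
  19. (v7 OR NOT v9 OR NOT v5) — NOT v5 is true.
  20. (NOT v1 OR NOT v9 OR NOT v7) — NOT v7 is true.
  21. (v5 OR NOT v4 OR NOT v6) — NOT v4 is true.
  22. (NOT v6 OR NOT v7) — NOT v7 is true.

v1=0  v2=1  v3=0  v4=0  v5=0  v6=1  v7=0  v8=0  v9=1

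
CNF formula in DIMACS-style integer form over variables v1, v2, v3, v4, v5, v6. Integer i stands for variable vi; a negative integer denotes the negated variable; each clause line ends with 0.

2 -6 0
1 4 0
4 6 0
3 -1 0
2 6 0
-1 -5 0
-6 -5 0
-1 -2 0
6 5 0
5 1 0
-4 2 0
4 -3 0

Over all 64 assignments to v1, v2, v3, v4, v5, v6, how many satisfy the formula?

2

Satisfying assignments:
  v1=0 v2=1 v3=0 v4=1 v5=1 v6=0
  v1=0 v2=1 v3=1 v4=1 v5=1 v6=0
That's 2 in total.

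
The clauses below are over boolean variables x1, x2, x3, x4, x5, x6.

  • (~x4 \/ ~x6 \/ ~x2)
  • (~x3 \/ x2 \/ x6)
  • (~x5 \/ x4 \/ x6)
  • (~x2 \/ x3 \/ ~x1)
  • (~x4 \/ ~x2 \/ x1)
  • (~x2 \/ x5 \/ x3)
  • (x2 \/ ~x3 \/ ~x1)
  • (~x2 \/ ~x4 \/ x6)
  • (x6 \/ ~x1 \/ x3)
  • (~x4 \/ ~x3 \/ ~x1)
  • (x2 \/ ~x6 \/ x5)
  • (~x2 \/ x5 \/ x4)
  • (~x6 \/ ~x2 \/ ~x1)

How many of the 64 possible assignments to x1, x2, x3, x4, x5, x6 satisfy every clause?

11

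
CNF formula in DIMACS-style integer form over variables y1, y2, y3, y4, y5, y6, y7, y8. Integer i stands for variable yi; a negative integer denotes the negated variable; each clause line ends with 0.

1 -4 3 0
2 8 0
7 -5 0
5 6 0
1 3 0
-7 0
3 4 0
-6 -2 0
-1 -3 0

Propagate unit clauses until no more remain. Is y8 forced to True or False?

(~y7) stands alone — y7 = False.
(~y5 \/ y7) with y7 = False leaves only ~y5, so y5 = False.
In (y5 \/ y6), y5 is now false; y6 must hold, so y6 = True.
From (~y6 \/ ~y2) and y6 = True: y2 = False.
(y2 \/ y8): since y2 = False, the clause reduces to (y8). y8 = True.

True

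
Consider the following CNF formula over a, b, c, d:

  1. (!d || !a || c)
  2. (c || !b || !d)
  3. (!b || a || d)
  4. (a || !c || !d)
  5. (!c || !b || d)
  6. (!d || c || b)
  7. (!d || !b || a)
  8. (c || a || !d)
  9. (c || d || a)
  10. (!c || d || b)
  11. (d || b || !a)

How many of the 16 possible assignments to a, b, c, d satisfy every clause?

3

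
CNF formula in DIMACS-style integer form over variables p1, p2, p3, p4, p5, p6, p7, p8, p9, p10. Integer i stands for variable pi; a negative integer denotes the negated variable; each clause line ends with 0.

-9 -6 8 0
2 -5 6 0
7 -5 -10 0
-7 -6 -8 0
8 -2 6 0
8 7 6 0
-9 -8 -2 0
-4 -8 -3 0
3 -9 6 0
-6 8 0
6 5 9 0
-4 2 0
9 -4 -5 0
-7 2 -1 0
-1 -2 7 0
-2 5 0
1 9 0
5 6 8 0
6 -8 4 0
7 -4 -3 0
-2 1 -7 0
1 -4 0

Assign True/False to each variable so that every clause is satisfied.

Pure literal: p10 appears only negated; assign p10 = False.
Branch on p1: take p1 = True.
Try p2 = False.
  then p4 is forced to False.
  then p7 is forced to False.
The remaining clauses are satisfied by p3 = True, p5 = False, p6 = True, p8 = True, p9 = True.

p1=True, p2=False, p3=True, p4=False, p5=False, p6=True, p7=False, p8=True, p9=True, p10=False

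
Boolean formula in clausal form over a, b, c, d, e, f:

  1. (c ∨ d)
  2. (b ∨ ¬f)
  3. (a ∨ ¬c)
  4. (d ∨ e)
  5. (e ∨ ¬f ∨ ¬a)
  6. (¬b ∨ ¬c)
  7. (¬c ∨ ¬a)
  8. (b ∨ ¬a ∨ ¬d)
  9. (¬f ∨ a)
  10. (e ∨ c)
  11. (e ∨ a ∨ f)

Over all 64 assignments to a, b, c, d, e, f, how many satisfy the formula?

4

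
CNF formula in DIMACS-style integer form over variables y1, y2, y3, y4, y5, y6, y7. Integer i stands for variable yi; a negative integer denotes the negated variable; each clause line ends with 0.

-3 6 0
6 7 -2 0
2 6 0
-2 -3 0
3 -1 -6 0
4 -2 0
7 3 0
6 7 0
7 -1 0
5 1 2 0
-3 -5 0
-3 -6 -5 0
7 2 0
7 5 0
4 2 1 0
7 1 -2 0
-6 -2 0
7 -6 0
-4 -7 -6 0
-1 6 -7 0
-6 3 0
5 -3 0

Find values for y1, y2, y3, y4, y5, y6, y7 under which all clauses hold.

Set y1 = False and propagate.
For the remaining variables, y2 = True, y3 = False, y4 = True, y5 = False, y6 = False, y7 = True works.
Every clause has at least one true literal under this assignment.

y1=False, y2=True, y3=False, y4=True, y5=False, y6=False, y7=True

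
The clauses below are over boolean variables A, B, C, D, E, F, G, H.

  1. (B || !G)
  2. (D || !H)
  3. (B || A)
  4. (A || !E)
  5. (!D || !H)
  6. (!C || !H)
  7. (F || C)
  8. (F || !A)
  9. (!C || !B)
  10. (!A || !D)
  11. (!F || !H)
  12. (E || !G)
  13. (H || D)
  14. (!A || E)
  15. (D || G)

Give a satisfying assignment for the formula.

A = F, B = T, C = F, D = T, E = F, F = T, G = F, H = F

Set A = False and propagate.
  then B is forced to True.
  then E is forced to False.
  then C is forced to False.
  then F is forced to True.
  then H is forced to False.
  then G is forced to False.
  then D is forced to True.
Check each clause:
  1. (B || !G) — !G is true.
  2. (D || !H) — !H is true.
  3. (B || A) — B is true.
  4. (A || !E) — !E is true.
  5. (!H || !D) — !H is true.
  6. (!C || !H) — !H is true.
  7. (C || F) — F is true.
  8. (F || !A) — !A is true.
  9. (!C || !B) — !C is true.
  10. (!A || !D) — !A is true.
  11. (!F || !H) — !H is true.
  12. (!G || E) — !G is true.
  13. (H || D) — D is true.
  14. (E || !A) — !A is true.
  15. (G || D) — D is true.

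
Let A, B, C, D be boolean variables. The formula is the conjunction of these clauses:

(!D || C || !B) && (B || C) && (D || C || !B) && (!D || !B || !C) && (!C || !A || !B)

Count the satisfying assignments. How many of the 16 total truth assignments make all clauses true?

5

The models are:
  A=0 B=0 C=1 D=0
  A=0 B=0 C=1 D=1
  A=0 B=1 C=1 D=0
  A=1 B=0 C=1 D=0
  A=1 B=0 C=1 D=1
Count: 5.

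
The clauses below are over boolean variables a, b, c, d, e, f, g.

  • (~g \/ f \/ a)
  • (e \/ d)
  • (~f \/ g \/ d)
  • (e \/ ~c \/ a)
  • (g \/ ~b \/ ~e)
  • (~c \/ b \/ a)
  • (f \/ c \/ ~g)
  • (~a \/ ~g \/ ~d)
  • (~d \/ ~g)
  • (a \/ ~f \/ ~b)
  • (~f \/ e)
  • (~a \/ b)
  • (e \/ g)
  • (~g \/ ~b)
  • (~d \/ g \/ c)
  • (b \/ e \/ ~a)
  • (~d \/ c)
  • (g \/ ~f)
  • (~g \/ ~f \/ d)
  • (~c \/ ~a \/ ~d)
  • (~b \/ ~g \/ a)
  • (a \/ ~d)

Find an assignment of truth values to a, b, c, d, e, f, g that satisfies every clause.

a=F  b=F  c=F  d=F  e=T  f=F  g=F

Check each clause:
  1. (~g \/ f \/ a) — ~g is true.
  2. (d \/ e) — e is true.
  3. (g \/ d \/ ~f) — ~f is true.
  4. (a \/ ~c \/ e) — ~c is true.
  5. (~e \/ ~b \/ g) — ~b is true.
  6. (~c \/ a \/ b) — ~c is true.
  7. (~g \/ f \/ c) — ~g is true.
  8. (~g \/ ~d \/ ~a) — ~g is true.
  9. (~g \/ ~d) — ~g is true.
  10. (~b \/ a \/ ~f) — ~f is true.
  11. (e \/ ~f) — ~f is true.
  12. (b \/ ~a) — ~a is true.
  13. (e \/ g) — e is true.
  14. (~b \/ ~g) — ~g is true.
  15. (g \/ c \/ ~d) — ~d is true.
  16. (~a \/ e \/ b) — e is true.
  17. (c \/ ~d) — ~d is true.
  18. (g \/ ~f) — ~f is true.
  19. (~f \/ d \/ ~g) — ~g is true.
  20. (~a \/ ~c \/ ~d) — ~d is true.
  21. (a \/ ~b \/ ~g) — ~g is true.
  22. (a \/ ~d) — ~d is true.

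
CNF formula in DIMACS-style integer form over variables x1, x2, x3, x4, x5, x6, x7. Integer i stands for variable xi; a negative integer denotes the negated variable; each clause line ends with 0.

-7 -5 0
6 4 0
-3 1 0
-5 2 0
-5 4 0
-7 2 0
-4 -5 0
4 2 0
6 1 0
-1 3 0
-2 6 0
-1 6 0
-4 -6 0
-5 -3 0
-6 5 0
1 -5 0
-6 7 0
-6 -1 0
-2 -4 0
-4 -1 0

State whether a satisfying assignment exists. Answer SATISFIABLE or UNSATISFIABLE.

UNSATISFIABLE

x6 = True:
  propagation gives x4=False, x5=False; an empty clause results — contradiction.
x6 = False:
  propagation gives x4=True, x5=False, x1=True; an empty clause results — contradiction.
Every branch closes, so no satisfying assignment exists.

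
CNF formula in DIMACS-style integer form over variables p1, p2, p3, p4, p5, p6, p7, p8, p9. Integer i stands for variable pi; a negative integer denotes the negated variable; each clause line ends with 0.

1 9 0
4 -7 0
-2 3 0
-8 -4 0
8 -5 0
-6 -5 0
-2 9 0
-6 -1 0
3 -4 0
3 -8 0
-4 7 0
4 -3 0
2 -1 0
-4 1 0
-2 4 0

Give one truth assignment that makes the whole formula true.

p1 = False, p2 = False, p3 = False, p4 = False, p5 = False, p6 = True, p7 = False, p8 = False, p9 = True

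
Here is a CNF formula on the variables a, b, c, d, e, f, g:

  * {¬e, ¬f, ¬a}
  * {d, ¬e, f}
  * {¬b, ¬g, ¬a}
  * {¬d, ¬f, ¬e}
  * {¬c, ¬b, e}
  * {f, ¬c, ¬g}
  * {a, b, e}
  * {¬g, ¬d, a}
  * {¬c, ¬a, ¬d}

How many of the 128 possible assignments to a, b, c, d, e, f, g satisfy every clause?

36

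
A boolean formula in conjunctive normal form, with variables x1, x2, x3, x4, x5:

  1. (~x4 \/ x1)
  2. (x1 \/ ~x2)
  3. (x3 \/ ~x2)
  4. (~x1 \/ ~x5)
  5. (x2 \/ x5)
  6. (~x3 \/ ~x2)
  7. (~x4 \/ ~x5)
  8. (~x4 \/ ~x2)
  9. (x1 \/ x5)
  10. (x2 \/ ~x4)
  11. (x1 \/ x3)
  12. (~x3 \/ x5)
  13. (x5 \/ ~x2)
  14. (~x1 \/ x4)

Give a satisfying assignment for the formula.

Try x1 = False.
  then x4 is forced to False.
  then x2 is forced to False.
  then x5 is forced to True.
  then x3 is forced to True.
Check each clause:
  1. (x1 \/ ~x4) — ~x4 is true.
  2. (~x2 \/ x1) — ~x2 is true.
  3. (~x2 \/ x3) — x3 is true.
  4. (~x5 \/ ~x1) — ~x1 is true.
  5. (x5 \/ x2) — x5 is true.
  6. (~x2 \/ ~x3) — ~x2 is true.
  7. (~x4 \/ ~x5) — ~x4 is true.
  8. (~x4 \/ ~x2) — ~x4 is true.
  9. (x5 \/ x1) — x5 is true.
  10. (~x4 \/ x2) — ~x4 is true.
  11. (x1 \/ x3) — x3 is true.
  12. (~x3 \/ x5) — x5 is true.
  13. (~x2 \/ x5) — x5 is true.
  14. (x4 \/ ~x1) — ~x1 is true.

x1 = False, x2 = False, x3 = True, x4 = False, x5 = True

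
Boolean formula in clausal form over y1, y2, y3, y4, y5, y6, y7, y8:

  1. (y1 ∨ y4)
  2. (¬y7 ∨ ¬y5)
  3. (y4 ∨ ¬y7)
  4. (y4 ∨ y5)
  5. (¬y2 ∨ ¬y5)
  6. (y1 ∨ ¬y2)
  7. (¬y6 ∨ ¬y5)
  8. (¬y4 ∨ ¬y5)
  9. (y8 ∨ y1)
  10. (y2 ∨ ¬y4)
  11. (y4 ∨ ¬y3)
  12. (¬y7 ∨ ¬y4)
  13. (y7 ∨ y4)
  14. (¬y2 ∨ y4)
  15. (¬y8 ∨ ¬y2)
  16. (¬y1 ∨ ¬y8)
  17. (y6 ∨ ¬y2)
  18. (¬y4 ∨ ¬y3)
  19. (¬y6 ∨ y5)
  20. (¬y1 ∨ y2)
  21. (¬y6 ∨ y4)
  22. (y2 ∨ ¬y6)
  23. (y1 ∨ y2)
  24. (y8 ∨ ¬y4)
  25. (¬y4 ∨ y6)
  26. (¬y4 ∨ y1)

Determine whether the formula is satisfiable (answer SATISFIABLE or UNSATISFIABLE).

UNSATISFIABLE

y4 = True:
  propagation gives y5=False, y2=True, y1=True, y7=False; an empty clause results — contradiction.
y4 = False:
  propagation gives y1=True, y7=False; an empty clause results — contradiction.
Every branch closes, so no satisfying assignment exists.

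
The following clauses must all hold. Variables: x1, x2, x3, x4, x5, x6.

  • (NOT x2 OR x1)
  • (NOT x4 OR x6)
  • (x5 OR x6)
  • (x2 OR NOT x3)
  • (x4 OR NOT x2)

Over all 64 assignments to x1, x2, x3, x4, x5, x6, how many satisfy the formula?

14

Split on x2, then x4.
  x2=1, x4=1: remaining (x1,x3,x5,x6) ∈ {(1,0,0,1); (1,0,1,1); (1,1,0,1); (1,1,1,1)} — 4.
  x2=1, x4=0: a clause becomes empty — 0.
  x2=0, x4=1: remaining (x1,x3,x5,x6) ∈ {(0,0,0,1); (0,0,1,1); (1,0,0,1); (1,0,1,1)} — 4.
  x2=0, x4=0: x1 free; 3 ways for (x3,x5,x6) × 2^1 = 6.
Total: 4 + 0 + 4 + 6 = 14.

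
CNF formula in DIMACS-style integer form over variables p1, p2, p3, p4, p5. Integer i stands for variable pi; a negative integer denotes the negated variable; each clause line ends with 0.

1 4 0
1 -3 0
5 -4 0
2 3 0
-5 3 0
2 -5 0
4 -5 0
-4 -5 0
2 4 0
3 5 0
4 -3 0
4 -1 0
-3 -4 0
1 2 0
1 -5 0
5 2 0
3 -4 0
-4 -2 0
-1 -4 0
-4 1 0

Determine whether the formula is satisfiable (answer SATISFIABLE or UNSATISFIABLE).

UNSATISFIABLE

p4 = True:
  propagation gives p5=True; an empty clause results — contradiction.
p4 = False:
  propagation gives p1=True; an empty clause results — contradiction.
Every branch closes, so no satisfying assignment exists.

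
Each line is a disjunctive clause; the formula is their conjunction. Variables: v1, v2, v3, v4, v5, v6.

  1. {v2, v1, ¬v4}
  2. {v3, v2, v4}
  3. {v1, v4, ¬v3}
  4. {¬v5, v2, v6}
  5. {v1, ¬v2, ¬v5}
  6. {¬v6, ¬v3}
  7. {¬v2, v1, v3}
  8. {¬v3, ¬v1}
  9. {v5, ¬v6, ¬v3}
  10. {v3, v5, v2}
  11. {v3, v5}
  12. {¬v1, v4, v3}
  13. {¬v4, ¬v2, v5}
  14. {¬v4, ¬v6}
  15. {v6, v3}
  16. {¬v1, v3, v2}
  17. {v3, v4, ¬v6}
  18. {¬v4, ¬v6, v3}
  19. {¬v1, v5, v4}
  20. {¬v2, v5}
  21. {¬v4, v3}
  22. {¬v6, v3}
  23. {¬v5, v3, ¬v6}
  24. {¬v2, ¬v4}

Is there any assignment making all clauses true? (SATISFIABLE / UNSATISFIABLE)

UNSATISFIABLE

v3 = True:
  propagation gives v6=False, v1=False, v4=True, v2=True; an empty clause results — contradiction.
v3 = False:
  propagation gives v5=True, v6=True; an empty clause results — contradiction.
Every branch closes, so no satisfying assignment exists.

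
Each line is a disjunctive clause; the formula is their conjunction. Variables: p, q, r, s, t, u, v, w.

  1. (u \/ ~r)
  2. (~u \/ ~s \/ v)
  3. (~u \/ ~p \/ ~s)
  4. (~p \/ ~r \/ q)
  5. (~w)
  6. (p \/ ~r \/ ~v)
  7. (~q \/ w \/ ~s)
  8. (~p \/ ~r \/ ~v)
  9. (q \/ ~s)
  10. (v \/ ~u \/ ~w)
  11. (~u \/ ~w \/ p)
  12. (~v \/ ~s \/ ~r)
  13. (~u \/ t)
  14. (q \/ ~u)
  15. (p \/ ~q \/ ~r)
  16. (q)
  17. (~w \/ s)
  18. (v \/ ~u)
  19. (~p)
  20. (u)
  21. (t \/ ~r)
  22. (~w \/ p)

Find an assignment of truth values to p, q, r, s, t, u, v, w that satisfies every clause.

p=F, q=T, r=F, s=F, t=T, u=T, v=T, w=F

Unit propagation: (~w) forces w = False.
The clause (q) is unit: q must be True.
Unit propagation: (~s) forces s = False.
(~p) is a unit clause, so p = False.
(~r) is a unit clause, so r = False.
Unit propagation: (u) forces u = True.
Unit propagation: (t) forces t = True.
The clause (v) is unit: v must be True.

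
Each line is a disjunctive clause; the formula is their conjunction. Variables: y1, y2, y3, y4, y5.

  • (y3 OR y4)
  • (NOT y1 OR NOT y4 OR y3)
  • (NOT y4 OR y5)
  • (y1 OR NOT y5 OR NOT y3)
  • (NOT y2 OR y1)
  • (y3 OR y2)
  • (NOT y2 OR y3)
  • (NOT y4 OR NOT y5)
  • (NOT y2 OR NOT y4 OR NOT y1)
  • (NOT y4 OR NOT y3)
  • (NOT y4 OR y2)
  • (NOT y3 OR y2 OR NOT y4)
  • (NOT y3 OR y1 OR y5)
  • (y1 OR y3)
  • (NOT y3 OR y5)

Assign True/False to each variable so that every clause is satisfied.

y1 = T, y2 = T, y3 = T, y4 = F, y5 = T

Try y1 = True.
Try y2 = True.
  then y3 is forced to True.
  then y4 is forced to False.
  then y5 is forced to True.
Every clause has at least one true literal under this assignment.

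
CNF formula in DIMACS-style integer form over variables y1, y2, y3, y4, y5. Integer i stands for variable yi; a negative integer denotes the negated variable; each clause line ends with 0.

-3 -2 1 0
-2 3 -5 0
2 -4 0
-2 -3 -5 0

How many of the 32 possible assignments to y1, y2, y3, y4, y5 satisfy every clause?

Case analysis on y2 and y3:
  y2=T, y3=T: remaining (y1,y4,y5) ∈ {(T,F,F); (T,T,F)} — 2.
  y2=T, y3=F: remaining (y1,y4,y5) ∈ {(F,F,F); (F,T,F); (T,F,F); (T,T,F)} — 4.
  y2=F, y3=T: remaining (y1,y4,y5) ∈ {(F,F,F); (F,F,T); (T,F,F); (T,F,T)} — 4.
  y2=F, y3=F: remaining (y1,y4,y5) ∈ {(F,F,F); (F,F,T); (T,F,F); (T,F,T)} — 4.
Total: 2 + 4 + 4 + 4 = 14.

14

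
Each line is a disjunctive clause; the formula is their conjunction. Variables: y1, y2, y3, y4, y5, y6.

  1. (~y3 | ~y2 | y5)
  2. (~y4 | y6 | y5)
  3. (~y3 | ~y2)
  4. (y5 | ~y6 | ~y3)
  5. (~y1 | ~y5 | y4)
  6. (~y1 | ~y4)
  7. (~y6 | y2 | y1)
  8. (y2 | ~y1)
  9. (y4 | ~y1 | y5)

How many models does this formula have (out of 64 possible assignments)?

13

Case analysis on y1 and y5:
  y1=1, y5=1: a clause becomes empty — 0.
  y1=1, y5=0: a clause becomes empty — 0.
  y1=0, y5=1: y4 free; 4 ways for (y2,y3,y6) × 2^1 = 8.
  y1=0, y5=0: 5 of the 16 assignments to (y2,y3,y4,y6) work.
Total: 0 + 0 + 8 + 5 = 13.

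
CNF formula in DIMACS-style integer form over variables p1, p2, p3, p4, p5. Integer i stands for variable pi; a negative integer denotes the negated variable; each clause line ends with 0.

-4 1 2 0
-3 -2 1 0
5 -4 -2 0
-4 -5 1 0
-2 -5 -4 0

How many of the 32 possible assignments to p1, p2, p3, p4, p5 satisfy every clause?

18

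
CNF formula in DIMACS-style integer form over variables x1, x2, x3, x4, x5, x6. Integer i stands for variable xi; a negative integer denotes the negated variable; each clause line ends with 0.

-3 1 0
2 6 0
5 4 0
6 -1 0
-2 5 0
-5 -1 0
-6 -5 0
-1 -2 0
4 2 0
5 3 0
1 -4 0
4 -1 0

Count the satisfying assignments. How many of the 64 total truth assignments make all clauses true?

2

Satisfying assignments:
  x1=0 x2=1 x3=0 x4=0 x5=1 x6=0
  x1=1 x2=0 x3=1 x4=1 x5=0 x6=1
Count: 2.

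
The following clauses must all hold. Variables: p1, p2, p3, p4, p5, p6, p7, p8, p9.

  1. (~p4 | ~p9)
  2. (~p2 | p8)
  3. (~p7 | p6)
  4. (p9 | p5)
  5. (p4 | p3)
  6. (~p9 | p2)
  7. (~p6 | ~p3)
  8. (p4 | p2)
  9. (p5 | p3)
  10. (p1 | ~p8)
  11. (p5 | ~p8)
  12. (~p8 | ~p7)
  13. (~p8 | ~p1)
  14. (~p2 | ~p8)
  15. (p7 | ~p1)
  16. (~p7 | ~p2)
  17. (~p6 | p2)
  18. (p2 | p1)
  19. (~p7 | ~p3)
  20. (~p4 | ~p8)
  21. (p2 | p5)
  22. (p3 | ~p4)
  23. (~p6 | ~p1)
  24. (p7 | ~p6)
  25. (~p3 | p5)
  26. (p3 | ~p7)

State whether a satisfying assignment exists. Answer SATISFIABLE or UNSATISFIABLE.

UNSATISFIABLE

p2 = True:
  propagation gives p8=True; an empty clause results — contradiction.
p2 = False:
  propagation gives p9=False, p5=True, p4=True, p6=False; an empty clause results — contradiction.
Every branch closes, so no satisfying assignment exists.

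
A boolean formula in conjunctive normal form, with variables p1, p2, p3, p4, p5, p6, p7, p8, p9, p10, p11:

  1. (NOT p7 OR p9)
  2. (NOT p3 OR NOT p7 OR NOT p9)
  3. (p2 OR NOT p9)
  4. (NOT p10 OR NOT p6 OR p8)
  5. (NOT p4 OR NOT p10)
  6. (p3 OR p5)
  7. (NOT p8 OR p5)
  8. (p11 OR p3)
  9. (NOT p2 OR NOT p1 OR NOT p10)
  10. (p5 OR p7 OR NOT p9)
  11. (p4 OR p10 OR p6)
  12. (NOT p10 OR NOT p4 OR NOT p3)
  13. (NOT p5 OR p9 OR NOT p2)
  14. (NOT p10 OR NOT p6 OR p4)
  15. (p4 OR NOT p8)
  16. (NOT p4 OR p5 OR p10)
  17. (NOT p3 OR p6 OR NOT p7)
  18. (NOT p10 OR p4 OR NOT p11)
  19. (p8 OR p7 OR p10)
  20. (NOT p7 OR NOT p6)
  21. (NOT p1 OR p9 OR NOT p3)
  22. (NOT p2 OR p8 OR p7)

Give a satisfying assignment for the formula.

p1 = T, p2 = T, p3 = T, p4 = T, p5 = T, p6 = F, p7 = F, p8 = T, p9 = T, p10 = F, p11 = F

Try p1 = True.
For the remaining variables, p2 = True, p3 = True, p4 = True, p5 = True, p6 = False, p7 = False, p8 = True, p9 = True, p10 = False, p11 = False works.
Every clause has at least one true literal under this assignment.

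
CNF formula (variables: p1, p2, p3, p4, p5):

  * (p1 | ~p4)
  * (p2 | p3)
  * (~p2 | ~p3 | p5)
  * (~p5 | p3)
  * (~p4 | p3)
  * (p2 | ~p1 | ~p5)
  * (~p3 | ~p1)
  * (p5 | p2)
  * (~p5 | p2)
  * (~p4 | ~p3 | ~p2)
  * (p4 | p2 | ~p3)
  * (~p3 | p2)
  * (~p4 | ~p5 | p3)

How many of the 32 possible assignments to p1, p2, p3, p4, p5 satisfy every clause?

Satisfying assignments:
  p1=F p2=T p3=F p4=F p5=F
  p1=F p2=T p3=T p4=F p5=T
  p1=T p2=T p3=F p4=F p5=F
Count: 3.

3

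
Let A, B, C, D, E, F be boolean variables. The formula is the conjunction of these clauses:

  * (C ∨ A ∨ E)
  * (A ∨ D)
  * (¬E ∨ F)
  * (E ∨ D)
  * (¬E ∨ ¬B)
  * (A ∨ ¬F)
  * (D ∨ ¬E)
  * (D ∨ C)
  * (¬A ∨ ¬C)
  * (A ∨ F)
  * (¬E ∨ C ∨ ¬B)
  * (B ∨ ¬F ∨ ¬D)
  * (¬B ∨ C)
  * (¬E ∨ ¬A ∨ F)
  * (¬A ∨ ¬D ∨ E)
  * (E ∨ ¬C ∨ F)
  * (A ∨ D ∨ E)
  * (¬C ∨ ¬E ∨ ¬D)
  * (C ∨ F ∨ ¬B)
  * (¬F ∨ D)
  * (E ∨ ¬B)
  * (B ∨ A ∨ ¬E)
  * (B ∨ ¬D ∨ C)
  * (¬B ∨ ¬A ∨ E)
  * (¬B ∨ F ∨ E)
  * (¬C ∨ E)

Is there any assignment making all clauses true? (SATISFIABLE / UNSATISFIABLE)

E = True:
  propagation gives F=True, B=False, A=True, D=True; an empty clause results — contradiction.
E = False:
  propagation gives D=True, A=False, C=True; an empty clause results — contradiction.
Every branch closes, so no satisfying assignment exists.

UNSATISFIABLE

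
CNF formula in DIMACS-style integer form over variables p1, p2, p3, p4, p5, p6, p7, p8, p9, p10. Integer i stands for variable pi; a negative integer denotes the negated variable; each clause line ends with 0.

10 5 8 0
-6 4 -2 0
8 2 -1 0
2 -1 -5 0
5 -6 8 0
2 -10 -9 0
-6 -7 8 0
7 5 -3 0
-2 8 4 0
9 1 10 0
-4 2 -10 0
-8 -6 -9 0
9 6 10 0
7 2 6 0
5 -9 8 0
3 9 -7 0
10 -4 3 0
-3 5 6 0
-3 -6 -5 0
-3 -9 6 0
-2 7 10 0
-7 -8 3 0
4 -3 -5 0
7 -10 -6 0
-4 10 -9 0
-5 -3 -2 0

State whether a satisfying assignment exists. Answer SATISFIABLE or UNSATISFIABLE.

Set p1 = False and propagate.
Try p2 = True.
The remaining clauses are satisfied by p3 = False, p4 = True, p5 = True, p6 = False, p7 = False, p8 = False, p9 = True, p10 = True.
So p1 = F  p2 = T  p3 = F  p4 = T  p5 = T  p6 = F  p7 = F  p8 = F  p9 = T  p10 = T is a satisfying assignment.

SATISFIABLE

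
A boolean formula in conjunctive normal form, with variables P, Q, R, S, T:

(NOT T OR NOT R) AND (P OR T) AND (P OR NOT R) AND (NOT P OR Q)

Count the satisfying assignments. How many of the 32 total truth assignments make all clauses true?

10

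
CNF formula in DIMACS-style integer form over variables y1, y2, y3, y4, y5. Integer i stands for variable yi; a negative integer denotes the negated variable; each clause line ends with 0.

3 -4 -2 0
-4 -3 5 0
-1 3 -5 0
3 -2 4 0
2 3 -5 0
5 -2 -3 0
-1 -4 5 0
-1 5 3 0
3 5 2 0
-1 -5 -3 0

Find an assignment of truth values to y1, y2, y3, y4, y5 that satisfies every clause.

y1=True, y2=False, y3=True, y4=False, y5=False

Check each clause:
  1. (y3 OR NOT y2 OR NOT y4) — y3 is true.
  2. (y5 OR NOT y3 OR NOT y4) — NOT y4 is true.
  3. (NOT y5 OR y3 OR NOT y1) — y3 is true.
  4. (y3 OR NOT y2 OR y4) — y3 is true.
  5. (NOT y5 OR y3 OR y2) — y3 is true.
  6. (NOT y2 OR NOT y3 OR y5) — NOT y2 is true.
  7. (y5 OR NOT y1 OR NOT y4) — NOT y4 is true.
  8. (y3 OR y5 OR NOT y1) — y3 is true.
  9. (y5 OR y3 OR y2) — y3 is true.
  10. (NOT y1 OR NOT y5 OR NOT y3) — NOT y5 is true.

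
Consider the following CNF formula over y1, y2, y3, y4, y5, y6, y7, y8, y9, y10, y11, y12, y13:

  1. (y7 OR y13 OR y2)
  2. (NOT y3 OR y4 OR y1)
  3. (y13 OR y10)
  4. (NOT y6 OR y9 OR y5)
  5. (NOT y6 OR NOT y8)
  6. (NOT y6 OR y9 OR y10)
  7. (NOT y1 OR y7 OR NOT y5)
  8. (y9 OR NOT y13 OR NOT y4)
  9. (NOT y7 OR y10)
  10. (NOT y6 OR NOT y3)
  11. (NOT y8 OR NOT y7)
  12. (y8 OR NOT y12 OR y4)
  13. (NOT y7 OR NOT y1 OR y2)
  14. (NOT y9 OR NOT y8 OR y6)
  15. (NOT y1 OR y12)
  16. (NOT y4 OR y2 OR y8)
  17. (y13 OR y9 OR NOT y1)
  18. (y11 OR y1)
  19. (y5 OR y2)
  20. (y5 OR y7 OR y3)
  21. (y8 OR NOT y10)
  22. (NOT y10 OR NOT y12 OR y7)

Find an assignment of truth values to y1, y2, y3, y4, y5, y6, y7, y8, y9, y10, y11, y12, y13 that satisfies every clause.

Pure literal: y2 appears only positively; assign y2 = True.
y11 occurs only positively in the remaining clauses — set y11 = True.
Try y1 = False.
For the remaining variables, y3 = False, y4 = True, y5 = True, y6 = True, y7 = False, y8 = False, y9 = True, y10 = False, y12 = False, y13 = True works.

y1 = F, y2 = T, y3 = F, y4 = T, y5 = T, y6 = T, y7 = F, y8 = F, y9 = T, y10 = F, y11 = T, y12 = F, y13 = T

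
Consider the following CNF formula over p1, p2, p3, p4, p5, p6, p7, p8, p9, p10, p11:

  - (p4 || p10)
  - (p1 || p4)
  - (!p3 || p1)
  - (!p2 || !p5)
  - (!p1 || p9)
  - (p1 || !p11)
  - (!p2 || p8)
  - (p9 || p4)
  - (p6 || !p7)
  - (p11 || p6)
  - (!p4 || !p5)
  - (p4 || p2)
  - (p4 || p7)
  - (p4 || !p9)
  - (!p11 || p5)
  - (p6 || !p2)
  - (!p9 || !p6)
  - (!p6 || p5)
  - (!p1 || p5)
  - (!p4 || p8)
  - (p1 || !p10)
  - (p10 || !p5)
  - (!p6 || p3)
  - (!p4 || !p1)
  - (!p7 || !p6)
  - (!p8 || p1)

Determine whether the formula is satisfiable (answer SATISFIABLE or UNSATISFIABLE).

UNSATISFIABLE

p4 = True:
  propagation gives p5=False, p11=False, p6=True; an empty clause results — contradiction.
p4 = False:
  propagation gives p10=True, p1=True, p9=True; an empty clause results — contradiction.
Every branch closes, so no satisfying assignment exists.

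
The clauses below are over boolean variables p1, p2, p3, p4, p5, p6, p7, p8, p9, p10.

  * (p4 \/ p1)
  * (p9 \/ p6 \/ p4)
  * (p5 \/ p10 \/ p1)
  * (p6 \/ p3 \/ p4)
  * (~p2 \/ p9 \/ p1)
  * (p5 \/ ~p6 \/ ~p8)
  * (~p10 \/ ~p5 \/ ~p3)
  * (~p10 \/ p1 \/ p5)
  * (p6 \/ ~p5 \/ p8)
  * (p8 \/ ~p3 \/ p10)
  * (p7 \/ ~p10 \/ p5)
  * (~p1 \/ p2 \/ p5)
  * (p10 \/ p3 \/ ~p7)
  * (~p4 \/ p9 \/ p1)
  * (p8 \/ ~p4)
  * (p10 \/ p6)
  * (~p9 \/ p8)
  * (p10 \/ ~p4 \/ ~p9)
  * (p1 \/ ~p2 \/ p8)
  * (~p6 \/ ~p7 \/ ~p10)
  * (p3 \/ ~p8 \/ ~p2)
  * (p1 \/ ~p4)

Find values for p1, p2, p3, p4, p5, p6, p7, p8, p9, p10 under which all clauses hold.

p1=T, p2=F, p3=F, p4=T, p5=T, p6=F, p7=F, p8=T, p9=T, p10=T

Branch on p1: take p1 = True.
Branch on p2: take p2 = False.
  then p5 is forced to True.
Branch on p3: take p3 = False.
For the remaining variables, p4 = True, p6 = False, p7 = False, p8 = True, p9 = True, p10 = True works.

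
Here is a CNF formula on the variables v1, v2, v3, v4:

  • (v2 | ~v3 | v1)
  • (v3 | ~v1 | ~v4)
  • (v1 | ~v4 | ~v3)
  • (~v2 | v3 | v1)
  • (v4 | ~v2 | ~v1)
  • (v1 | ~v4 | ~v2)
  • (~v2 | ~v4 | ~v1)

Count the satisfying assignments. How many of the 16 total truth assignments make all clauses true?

The models are:
  v1=F v2=F v3=F v4=F
  v1=F v2=F v3=F v4=T
  v1=F v2=T v3=T v4=F
  v1=T v2=F v3=F v4=F
  v1=T v2=F v3=T v4=F
  v1=T v2=F v3=T v4=T
Count: 6.

6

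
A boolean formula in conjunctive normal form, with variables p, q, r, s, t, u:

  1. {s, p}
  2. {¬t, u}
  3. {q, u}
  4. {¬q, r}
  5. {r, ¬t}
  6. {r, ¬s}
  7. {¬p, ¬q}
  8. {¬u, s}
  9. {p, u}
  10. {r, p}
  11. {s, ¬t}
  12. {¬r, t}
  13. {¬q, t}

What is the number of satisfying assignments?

3

Satisfying assignments:
  p=0 q=0 r=1 s=1 t=1 u=1
  p=0 q=1 r=1 s=1 t=1 u=1
  p=1 q=0 r=1 s=1 t=1 u=1
Count: 3.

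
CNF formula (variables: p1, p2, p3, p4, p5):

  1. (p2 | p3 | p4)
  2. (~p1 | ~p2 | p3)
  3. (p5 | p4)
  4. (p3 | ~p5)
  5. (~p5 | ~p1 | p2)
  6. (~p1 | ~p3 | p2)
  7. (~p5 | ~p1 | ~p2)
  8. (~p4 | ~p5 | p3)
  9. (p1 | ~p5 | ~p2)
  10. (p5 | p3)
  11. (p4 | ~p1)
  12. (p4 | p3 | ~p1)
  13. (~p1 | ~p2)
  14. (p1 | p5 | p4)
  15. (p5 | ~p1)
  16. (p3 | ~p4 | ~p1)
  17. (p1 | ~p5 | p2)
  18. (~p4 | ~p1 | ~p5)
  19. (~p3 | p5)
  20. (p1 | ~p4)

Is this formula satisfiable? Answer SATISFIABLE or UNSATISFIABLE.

p1 = True:
  propagation gives p4=True, p2=False, p5=False; an empty clause results — contradiction.
p1 = False:
  propagation gives p4=False, p5=True, p3=True, p2=False; an empty clause results — contradiction.
Every branch closes, so no satisfying assignment exists.

UNSATISFIABLE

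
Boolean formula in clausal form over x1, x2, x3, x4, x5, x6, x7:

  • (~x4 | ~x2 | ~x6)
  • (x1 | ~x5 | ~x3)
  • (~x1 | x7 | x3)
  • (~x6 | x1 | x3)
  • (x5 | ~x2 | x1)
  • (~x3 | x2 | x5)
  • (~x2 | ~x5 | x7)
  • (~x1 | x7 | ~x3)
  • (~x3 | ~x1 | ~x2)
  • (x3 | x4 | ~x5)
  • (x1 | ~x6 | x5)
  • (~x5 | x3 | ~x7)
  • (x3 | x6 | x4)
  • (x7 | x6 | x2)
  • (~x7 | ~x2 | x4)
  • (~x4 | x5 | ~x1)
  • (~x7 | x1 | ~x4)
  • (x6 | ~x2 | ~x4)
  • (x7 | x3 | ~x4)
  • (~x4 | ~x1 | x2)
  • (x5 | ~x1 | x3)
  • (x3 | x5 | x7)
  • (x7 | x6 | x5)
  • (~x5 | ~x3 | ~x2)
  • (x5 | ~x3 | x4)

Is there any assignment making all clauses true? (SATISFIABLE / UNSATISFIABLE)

SATISFIABLE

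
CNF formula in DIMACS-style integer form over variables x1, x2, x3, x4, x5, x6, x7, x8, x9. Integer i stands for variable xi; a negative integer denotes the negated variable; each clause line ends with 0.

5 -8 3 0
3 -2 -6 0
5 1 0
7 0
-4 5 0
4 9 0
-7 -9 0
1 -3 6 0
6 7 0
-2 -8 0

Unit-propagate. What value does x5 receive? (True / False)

True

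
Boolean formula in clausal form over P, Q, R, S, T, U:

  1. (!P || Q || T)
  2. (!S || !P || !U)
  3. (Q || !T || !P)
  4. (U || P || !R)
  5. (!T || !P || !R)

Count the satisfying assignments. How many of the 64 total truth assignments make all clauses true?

33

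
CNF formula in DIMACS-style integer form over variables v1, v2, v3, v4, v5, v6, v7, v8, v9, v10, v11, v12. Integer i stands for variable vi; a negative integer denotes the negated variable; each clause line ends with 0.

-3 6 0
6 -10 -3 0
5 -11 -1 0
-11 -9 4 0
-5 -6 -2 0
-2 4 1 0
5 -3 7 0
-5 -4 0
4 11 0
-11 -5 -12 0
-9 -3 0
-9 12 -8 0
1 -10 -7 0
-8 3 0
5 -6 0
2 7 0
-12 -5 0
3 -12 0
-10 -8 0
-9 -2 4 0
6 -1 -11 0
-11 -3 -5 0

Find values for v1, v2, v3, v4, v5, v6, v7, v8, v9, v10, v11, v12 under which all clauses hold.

v1 = T  v2 = T  v3 = F  v4 = T  v5 = F  v6 = F  v7 = T  v8 = F  v9 = T  v10 = F  v11 = F  v12 = F

v8 occurs only negated in the remaining clauses — set v8 = False.
v10 occurs only negated in the remaining clauses — set v10 = False.
Set v1 = True and propagate.
The remaining clauses are satisfied by v2 = True, v3 = False, v4 = True, v5 = False, v6 = False, v7 = True, v9 = True, v11 = False, v12 = False.
Every clause has at least one true literal under this assignment.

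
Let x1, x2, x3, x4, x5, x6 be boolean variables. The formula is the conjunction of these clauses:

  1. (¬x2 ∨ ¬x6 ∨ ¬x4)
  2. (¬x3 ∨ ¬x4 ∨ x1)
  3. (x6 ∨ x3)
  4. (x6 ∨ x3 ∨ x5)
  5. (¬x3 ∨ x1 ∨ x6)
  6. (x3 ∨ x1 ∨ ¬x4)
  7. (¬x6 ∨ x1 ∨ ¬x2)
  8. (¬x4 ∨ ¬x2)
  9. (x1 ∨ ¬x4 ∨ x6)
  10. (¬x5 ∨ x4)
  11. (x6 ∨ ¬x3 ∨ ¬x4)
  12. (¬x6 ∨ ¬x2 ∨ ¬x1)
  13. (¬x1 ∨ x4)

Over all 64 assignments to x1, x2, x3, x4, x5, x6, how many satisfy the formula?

6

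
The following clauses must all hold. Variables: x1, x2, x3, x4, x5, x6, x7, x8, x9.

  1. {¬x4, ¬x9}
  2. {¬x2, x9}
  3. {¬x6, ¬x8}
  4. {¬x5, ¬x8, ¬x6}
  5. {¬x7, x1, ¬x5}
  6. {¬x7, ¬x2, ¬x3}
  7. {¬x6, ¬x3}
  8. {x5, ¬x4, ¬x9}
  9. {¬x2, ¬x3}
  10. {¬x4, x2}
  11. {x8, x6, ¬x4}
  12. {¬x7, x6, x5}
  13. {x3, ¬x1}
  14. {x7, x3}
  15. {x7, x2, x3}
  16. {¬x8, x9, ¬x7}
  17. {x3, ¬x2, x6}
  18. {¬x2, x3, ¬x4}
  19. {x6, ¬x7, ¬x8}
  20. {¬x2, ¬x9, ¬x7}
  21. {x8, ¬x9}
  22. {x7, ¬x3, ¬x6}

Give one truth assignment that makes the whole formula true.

x1=1, x2=0, x3=1, x4=0, x5=0, x6=0, x7=0, x8=1, x9=1

Check each clause:
  1. {¬x9, ¬x4} — ¬x4 is true.
  2. {¬x2, x9} — x9 is true.
  3. {¬x6, ¬x8} — ¬x6 is true.
  4. {¬x8, ¬x6, ¬x5} — ¬x6 is true.
  5. {x1, ¬x7, ¬x5} — x1 is true.
  6. {¬x3, ¬x7, ¬x2} — ¬x7 is true.
  7. {¬x6, ¬x3} — ¬x6 is true.
  8. {¬x4, x5, ¬x9} — ¬x4 is true.
  9. {¬x2, ¬x3} — ¬x2 is true.
  10. {¬x4, x2} — ¬x4 is true.
  11. {x8, x6, ¬x4} — x8 is true.
  12. {x5, x6, ¬x7} — ¬x7 is true.
  13. {x3, ¬x1} — x3 is true.
  14. {x3, x7} — x3 is true.
  15. {x7, x3, x2} — x3 is true.
  16. {¬x8, ¬x7, x9} — ¬x7 is true.
  17. {x3, x6, ¬x2} — x3 is true.
  18. {x3, ¬x2, ¬x4} — x3 is true.
  19. {x6, ¬x8, ¬x7} — ¬x7 is true.
  20. {¬x7, ¬x9, ¬x2} — ¬x7 is true.
  21. {¬x9, x8} — x8 is true.
  22. {¬x6, ¬x3, x7} — ¬x6 is true.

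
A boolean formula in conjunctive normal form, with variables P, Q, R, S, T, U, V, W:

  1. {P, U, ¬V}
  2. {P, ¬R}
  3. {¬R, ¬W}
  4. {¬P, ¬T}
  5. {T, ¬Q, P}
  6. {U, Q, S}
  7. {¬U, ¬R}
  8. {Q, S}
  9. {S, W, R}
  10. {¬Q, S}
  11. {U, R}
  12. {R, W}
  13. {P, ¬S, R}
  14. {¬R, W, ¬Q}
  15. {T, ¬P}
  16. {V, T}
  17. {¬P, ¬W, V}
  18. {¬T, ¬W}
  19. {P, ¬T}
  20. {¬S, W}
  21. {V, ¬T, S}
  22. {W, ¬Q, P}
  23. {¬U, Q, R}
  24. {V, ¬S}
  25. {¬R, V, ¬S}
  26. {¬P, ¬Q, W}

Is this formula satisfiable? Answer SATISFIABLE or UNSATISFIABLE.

UNSATISFIABLE

P = True:
  propagation gives T=False; an empty clause results — contradiction.
P = False:
  propagation gives R=False, U=True, W=True, S=False; an empty clause results — contradiction.
Every branch closes, so no satisfying assignment exists.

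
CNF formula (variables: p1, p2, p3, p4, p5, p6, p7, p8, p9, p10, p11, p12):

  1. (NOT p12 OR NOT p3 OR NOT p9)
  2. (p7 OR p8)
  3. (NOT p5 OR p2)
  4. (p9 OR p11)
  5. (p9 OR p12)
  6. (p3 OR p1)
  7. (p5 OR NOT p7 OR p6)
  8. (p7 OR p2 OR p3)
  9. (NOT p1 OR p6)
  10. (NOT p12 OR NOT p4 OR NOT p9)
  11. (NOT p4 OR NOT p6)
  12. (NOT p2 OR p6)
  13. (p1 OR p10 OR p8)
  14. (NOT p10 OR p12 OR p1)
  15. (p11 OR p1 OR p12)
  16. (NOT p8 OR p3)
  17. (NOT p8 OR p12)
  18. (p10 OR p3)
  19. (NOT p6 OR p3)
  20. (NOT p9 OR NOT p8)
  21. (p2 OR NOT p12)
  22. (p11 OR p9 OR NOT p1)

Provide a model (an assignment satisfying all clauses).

p1 = False  p2 = True  p3 = True  p4 = False  p5 = True  p6 = True  p7 = True  p8 = True  p9 = False  p10 = True  p11 = True  p12 = True

p4 occurs only negated in the remaining clauses — set p4 = False.
p11 occurs only positively in the remaining clauses — set p11 = True.
Set p1 = False and propagate.
  then p3 is forced to True.
Branch on p2: take p2 = True.
  then p6 is forced to True.
The remaining clauses are satisfied by p5 = True, p7 = True, p8 = True, p9 = False, p10 = True, p12 = True.
Every clause has at least one true literal under this assignment.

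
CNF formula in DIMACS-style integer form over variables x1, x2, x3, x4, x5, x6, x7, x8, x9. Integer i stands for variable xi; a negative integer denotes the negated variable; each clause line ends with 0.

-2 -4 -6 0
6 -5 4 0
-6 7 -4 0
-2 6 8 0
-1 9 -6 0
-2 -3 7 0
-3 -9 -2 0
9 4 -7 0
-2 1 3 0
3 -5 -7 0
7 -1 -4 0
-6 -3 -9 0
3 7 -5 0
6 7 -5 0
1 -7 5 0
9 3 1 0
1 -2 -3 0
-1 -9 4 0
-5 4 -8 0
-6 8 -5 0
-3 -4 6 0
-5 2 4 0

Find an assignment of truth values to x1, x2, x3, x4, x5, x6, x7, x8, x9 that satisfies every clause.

x1=1, x2=0, x3=0, x4=1, x5=0, x6=0, x7=1, x8=1, x9=0

Set x1 = True and propagate.
Set x2 = False and propagate.
Set x3 = False and propagate.
The remaining clauses are satisfied by x4 = True, x5 = False, x6 = False, x7 = True, x8 = True, x9 = False.
Every clause has at least one true literal under this assignment.
Check each clause:
  1. (~x2 \/ ~x4 \/ ~x6) — ~x6 is true.
  2. (x4 \/ ~x5 \/ x6) — ~x5 is true.
  3. (~x6 \/ x7 \/ ~x4) — ~x6 is true.
  4. (x6 \/ ~x2 \/ x8) — x8 is true.
  5. (~x6 \/ ~x1 \/ x9) — ~x6 is true.
  6. (x7 \/ ~x3 \/ ~x2) — ~x3 is true.
  7. (~x9 \/ ~x2 \/ ~x3) — ~x3 is true.
  8. (~x7 \/ x4 \/ x9) — x4 is true.
  9. (x1 \/ x3 \/ ~x2) — x1 is true.
  10. (~x5 \/ x3 \/ ~x7) — ~x5 is true.
  11. (~x1 \/ ~x4 \/ x7) — x7 is true.
  12. (~x9 \/ ~x3 \/ ~x6) — ~x6 is true.
  13. (~x5 \/ x3 \/ x7) — ~x5 is true.
  14. (x7 \/ x6 \/ ~x5) — ~x5 is true.
  15. (x1 \/ ~x7 \/ x5) — x1 is true.
  16. (x3 \/ x9 \/ x1) — x1 is true.
  17. (~x3 \/ ~x2 \/ x1) — x1 is true.
  18. (~x1 \/ x4 \/ ~x9) — x4 is true.
  19. (x4 \/ ~x8 \/ ~x5) — ~x5 is true.
  20. (~x6 \/ ~x5 \/ x8) — x8 is true.
  21. (x6 \/ ~x3 \/ ~x4) — ~x3 is true.
  22. (x4 \/ x2 \/ ~x5) — ~x5 is true.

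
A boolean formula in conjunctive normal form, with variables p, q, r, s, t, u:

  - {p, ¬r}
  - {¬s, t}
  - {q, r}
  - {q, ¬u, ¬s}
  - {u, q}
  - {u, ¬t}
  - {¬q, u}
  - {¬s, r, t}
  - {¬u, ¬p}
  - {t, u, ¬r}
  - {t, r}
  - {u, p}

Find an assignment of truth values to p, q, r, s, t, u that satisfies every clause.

p=False, q=True, r=False, s=False, t=True, u=True

Pure literal: s appears only negated; assign s = False.
Try p = False.
  then r is forced to False.
  then q is forced to True.
  then u is forced to True.
  then t is forced to True.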